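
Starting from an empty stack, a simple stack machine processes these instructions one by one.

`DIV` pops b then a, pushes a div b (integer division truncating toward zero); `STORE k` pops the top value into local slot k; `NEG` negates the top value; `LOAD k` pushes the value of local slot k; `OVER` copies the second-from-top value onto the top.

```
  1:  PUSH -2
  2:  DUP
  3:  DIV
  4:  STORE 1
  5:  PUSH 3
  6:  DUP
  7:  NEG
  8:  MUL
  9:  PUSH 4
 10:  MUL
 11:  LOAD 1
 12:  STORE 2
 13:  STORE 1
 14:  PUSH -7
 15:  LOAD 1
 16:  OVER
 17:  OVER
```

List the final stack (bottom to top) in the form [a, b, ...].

[-7, -36, -7, -36]

PUSH -2 → -2
DUP     → -2 -2
DIV     → 1
STORE 1 → (empty)
PUSH 3  → 3
DUP     → 3 3
NEG     → 3 -3
MUL     → -9
PUSH 4  → -9 4
MUL     → -36
LOAD 1  → -36 1
STORE 2 → -36
STORE 1 → (empty)
PUSH -7 → -7
LOAD 1  → -7 -36
OVER    → -7 -36 -7
OVER    → -7 -36 -7 -36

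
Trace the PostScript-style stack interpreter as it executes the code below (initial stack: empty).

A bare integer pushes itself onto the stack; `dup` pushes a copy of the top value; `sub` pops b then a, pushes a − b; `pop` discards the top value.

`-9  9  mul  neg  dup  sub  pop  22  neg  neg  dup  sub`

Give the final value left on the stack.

0

-9   [-9]
9    [-9, 9]
mul  [-81]
neg  [81]
dup  [81, 81]
sub  [0]
pop  []
22   [22]
neg  [-22]
neg  [22]
dup  [22, 22]
sub  [0]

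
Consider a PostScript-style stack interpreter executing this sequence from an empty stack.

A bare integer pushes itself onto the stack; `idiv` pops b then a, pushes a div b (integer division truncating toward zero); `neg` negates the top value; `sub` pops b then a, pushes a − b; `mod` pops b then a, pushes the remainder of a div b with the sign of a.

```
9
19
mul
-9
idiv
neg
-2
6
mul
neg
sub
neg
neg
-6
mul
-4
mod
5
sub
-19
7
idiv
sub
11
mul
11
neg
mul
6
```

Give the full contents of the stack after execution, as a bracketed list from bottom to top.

9    -> [9]
19   -> [9, 19]
mul  -> [171]
-9   -> [171, -9]
idiv -> [-19]
neg  -> [19]
-2   -> [19, -2]
6    -> [19, -2, 6]
mul  -> [19, -12]
neg  -> [19, 12]
sub  -> [7]
neg  -> [-7]
neg  -> [7]
-6   -> [7, -6]
mul  -> [-42]
-4   -> [-42, -4]
mod  -> [-2]
5    -> [-2, 5]
sub  -> [-7]
-19  -> [-7, -19]
7    -> [-7, -19, 7]
idiv -> [-7, -2]
sub  -> [-5]
11   -> [-5, 11]
mul  -> [-55]
11   -> [-55, 11]
neg  -> [-55, -11]
mul  -> [605]
6    -> [605, 6]

[605, 6]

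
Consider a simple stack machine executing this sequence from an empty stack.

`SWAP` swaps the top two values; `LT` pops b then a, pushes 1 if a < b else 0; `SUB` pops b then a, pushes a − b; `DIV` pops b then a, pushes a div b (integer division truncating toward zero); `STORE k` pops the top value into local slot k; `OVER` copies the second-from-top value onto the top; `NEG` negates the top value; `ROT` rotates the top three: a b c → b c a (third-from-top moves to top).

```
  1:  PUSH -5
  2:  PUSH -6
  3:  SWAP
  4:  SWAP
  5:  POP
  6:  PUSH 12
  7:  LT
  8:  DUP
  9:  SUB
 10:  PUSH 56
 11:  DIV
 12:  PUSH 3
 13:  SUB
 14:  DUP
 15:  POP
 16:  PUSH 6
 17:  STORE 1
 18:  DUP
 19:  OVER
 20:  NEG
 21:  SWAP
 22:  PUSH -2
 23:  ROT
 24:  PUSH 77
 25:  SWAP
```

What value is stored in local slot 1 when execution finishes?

PUSH -5 -> -5
PUSH -6 -> -5 -6
SWAP    -> -6 -5
SWAP    -> -5 -6
POP     -> -5
PUSH 12 -> -5 12
LT      -> 1
DUP     -> 1 1
SUB     -> 0
PUSH 56 -> 0 56
DIV     -> 0
PUSH 3  -> 0 3
SUB     -> -3
DUP     -> -3 -3
POP     -> -3
PUSH 6  -> -3 6
STORE 1 -> -3
DUP     -> -3 -3
OVER    -> -3 -3 -3
NEG     -> -3 -3 3
SWAP    -> -3 3 -3
PUSH -2 -> -3 3 -3 -2
ROT     -> -3 -3 -2 3
PUSH 77 -> -3 -3 -2 3 77
SWAP    -> -3 -3 -2 77 3

6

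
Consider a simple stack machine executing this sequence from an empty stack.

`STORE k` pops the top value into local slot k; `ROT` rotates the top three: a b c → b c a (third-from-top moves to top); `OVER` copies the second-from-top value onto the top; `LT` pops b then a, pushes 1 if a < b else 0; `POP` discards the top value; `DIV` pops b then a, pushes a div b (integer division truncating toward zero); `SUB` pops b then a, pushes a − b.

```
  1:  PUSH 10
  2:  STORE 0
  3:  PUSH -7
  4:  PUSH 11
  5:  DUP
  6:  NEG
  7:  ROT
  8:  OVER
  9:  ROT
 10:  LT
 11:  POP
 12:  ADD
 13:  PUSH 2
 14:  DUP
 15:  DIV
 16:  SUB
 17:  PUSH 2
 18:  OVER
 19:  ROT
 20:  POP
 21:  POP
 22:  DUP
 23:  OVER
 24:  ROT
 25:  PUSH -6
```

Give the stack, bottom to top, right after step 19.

[2, 3, 3]

PUSH 10  [10]
STORE 0  []
PUSH -7  [-7]
PUSH 11  [-7, 11]
DUP      [-7, 11, 11]
NEG      [-7, 11, -11]
ROT      [11, -11, -7]
OVER     [11, -11, -7, -11]
ROT      [11, -7, -11, -11]
LT       [11, -7, 0]
POP      [11, -7]
ADD      [4]
PUSH 2   [4, 2]
DUP      [4, 2, 2]
DIV      [4, 1]
SUB      [3]
PUSH 2   [3, 2]
OVER     [3, 2, 3]
ROT      [2, 3, 3]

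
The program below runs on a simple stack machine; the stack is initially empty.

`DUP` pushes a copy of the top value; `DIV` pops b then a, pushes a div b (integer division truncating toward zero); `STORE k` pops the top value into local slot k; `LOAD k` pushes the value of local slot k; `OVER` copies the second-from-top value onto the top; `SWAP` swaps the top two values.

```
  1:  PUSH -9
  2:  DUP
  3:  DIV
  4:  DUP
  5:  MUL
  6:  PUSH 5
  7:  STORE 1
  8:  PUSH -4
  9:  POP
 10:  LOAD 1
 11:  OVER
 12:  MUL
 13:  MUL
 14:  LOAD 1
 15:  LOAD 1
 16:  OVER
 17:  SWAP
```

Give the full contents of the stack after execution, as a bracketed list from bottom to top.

[5, 5, 5, 5]

PUSH -9  -9
DUP      -9 -9
DIV      1
DUP      1 1
MUL      1
PUSH 5   1 5
STORE 1  1
PUSH -4  1 -4
POP      1
LOAD 1   1 5
OVER     1 5 1
MUL      1 5
MUL      5
LOAD 1   5 5
LOAD 1   5 5 5
OVER     5 5 5 5
SWAP     5 5 5 5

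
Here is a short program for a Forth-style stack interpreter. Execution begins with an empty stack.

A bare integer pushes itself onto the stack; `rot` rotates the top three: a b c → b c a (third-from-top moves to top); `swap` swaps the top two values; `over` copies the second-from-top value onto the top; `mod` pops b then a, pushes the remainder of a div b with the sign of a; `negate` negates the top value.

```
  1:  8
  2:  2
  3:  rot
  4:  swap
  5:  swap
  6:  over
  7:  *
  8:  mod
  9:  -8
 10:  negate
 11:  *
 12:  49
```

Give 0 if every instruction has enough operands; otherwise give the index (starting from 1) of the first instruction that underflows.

3

8  [8]
2  [8, 2]
rot  — needs 3 operands, stack has 2 → underflow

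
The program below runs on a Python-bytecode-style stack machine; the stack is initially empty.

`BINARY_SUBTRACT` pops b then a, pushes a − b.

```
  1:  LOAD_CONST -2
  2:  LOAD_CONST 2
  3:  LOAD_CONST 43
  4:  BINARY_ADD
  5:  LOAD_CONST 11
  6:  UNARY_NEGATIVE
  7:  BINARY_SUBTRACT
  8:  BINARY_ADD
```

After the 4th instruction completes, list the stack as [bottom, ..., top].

[-2, 45]

LOAD_CONST -2 -> [-2]
LOAD_CONST 2  -> [-2, 2]
LOAD_CONST 43 -> [-2, 2, 43]
BINARY_ADD    -> [-2, 45]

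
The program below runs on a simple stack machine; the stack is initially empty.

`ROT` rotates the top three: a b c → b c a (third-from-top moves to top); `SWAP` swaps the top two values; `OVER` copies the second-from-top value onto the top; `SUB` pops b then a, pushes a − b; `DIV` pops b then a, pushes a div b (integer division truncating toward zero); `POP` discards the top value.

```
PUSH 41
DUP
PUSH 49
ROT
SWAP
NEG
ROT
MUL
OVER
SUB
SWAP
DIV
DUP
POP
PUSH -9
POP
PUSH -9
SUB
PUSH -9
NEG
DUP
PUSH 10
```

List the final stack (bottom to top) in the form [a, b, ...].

[-41, 9, 9, 10]

PUSH 41  [41]
DUP      [41, 41]
PUSH 49  [41, 41, 49]
ROT      [41, 49, 41]
SWAP     [41, 41, 49]
NEG      [41, 41, -49]
ROT      [41, -49, 41]
MUL      [41, -2009]
OVER     [41, -2009, 41]
SUB      [41, -2050]
SWAP     [-2050, 41]
DIV      [-50]
DUP      [-50, -50]
POP      [-50]
PUSH -9  [-50, -9]
POP      [-50]
PUSH -9  [-50, -9]
SUB      [-41]
PUSH -9  [-41, -9]
NEG      [-41, 9]
DUP      [-41, 9, 9]
PUSH 10  [-41, 9, 9, 10]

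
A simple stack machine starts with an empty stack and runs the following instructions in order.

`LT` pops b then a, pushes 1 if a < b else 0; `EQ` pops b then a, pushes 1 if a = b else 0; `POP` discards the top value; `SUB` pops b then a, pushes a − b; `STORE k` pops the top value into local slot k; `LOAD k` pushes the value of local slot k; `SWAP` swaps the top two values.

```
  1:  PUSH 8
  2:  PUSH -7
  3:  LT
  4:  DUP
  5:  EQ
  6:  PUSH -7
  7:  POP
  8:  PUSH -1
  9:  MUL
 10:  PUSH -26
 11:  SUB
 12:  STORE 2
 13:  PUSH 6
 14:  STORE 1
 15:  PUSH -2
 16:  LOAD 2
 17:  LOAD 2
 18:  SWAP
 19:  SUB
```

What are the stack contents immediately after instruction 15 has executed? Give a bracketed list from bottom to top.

PUSH 8   -> 8
PUSH -7  -> 8 -7
LT       -> 0
DUP      -> 0 0
EQ       -> 1
PUSH -7  -> 1 -7
POP      -> 1
PUSH -1  -> 1 -1
MUL      -> -1
PUSH -26 -> -1 -26
SUB      -> 25
STORE 2  -> (empty)
PUSH 6   -> 6
STORE 1  -> (empty)
PUSH -2  -> -2

[-2]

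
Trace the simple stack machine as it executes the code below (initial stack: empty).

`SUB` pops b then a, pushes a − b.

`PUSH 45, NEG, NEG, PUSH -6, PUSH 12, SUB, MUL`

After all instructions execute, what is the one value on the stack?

-810

PUSH 45 : [45]
NEG     : [-45]
NEG     : [45]
PUSH -6 : [45, -6]
PUSH 12 : [45, -6, 12]
SUB     : [45, -18]
MUL     : [-810]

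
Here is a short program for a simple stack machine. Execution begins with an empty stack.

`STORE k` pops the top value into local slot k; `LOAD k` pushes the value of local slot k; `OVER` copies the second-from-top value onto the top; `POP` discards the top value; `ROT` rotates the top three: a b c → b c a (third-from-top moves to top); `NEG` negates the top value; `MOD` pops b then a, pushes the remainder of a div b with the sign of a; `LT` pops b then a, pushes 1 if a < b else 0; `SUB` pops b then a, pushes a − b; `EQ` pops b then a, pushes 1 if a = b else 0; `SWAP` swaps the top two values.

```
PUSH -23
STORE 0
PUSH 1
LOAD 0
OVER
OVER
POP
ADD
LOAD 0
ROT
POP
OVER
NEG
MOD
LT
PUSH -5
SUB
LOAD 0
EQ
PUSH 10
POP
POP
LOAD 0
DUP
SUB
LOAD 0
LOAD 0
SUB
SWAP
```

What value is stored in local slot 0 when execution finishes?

-23

PUSH -23 -> [-23]
STORE 0  -> []
PUSH 1   -> [1]
LOAD 0   -> [1, -23]
OVER     -> [1, -23, 1]
OVER     -> [1, -23, 1, -23]
POP      -> [1, -23, 1]
ADD      -> [1, -22]
LOAD 0   -> [1, -22, -23]
ROT      -> [-22, -23, 1]
POP      -> [-22, -23]
OVER     -> [-22, -23, -22]
NEG      -> [-22, -23, 22]
MOD      -> [-22, -1]
LT       -> [1]
PUSH -5  -> [1, -5]
SUB      -> [6]
LOAD 0   -> [6, -23]
EQ       -> [0]
PUSH 10  -> [0, 10]
POP      -> [0]
POP      -> []
LOAD 0   -> [-23]
DUP      -> [-23, -23]
SUB      -> [0]
LOAD 0   -> [0, -23]
LOAD 0   -> [0, -23, -23]
SUB      -> [0, 0]
SWAP     -> [0, 0]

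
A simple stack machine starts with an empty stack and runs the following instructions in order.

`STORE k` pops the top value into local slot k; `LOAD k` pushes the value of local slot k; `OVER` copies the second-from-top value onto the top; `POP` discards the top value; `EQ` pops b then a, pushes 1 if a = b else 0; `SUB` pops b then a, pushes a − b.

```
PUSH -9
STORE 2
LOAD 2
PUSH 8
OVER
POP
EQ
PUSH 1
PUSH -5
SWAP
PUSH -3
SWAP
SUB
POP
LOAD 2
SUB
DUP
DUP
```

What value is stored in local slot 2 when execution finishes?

PUSH -9 : [-9]
STORE 2 : []
LOAD 2  : [-9]
PUSH 8  : [-9, 8]
OVER    : [-9, 8, -9]
POP     : [-9, 8]
EQ      : [0]
PUSH 1  : [0, 1]
PUSH -5 : [0, 1, -5]
SWAP    : [0, -5, 1]
PUSH -3 : [0, -5, 1, -3]
SWAP    : [0, -5, -3, 1]
SUB     : [0, -5, -4]
POP     : [0, -5]
LOAD 2  : [0, -5, -9]
SUB     : [0, 4]
DUP     : [0, 4, 4]
DUP     : [0, 4, 4, 4]

-9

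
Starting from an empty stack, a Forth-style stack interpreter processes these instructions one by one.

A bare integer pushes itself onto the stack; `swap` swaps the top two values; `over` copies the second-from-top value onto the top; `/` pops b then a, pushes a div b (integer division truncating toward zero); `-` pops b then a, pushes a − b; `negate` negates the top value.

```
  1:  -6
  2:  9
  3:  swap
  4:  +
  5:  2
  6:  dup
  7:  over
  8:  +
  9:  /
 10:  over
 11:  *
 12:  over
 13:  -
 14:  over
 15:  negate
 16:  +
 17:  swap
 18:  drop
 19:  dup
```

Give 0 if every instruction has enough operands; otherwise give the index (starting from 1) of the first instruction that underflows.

0

-6     : -6
9      : -6 9
swap   : 9 -6
+      : 3
2      : 3 2
dup    : 3 2 2
over   : 3 2 2 2
+      : 3 2 4
/      : 3 0
over   : 3 0 3
*      : 3 0
over   : 3 0 3
-      : 3 -3
over   : 3 -3 3
negate : 3 -3 -3
+      : 3 -6
swap   : -6 3
drop   : -6
dup    : -6 -6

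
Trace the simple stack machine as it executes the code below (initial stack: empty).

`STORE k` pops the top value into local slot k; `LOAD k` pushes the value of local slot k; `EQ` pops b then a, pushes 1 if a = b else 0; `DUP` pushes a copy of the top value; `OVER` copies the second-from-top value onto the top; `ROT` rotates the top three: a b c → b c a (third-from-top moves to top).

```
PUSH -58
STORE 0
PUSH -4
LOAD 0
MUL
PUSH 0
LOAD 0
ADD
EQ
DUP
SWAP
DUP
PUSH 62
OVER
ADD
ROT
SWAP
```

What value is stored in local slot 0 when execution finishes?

PUSH -58 -> [-58]
STORE 0  -> []
PUSH -4  -> [-4]
LOAD 0   -> [-4, -58]
MUL      -> [232]
PUSH 0   -> [232, 0]
LOAD 0   -> [232, 0, -58]
ADD      -> [232, -58]
EQ       -> [0]
DUP      -> [0, 0]
SWAP     -> [0, 0]
DUP      -> [0, 0, 0]
PUSH 62  -> [0, 0, 0, 62]
OVER     -> [0, 0, 0, 62, 0]
ADD      -> [0, 0, 0, 62]
ROT      -> [0, 0, 62, 0]
SWAP     -> [0, 0, 0, 62]

-58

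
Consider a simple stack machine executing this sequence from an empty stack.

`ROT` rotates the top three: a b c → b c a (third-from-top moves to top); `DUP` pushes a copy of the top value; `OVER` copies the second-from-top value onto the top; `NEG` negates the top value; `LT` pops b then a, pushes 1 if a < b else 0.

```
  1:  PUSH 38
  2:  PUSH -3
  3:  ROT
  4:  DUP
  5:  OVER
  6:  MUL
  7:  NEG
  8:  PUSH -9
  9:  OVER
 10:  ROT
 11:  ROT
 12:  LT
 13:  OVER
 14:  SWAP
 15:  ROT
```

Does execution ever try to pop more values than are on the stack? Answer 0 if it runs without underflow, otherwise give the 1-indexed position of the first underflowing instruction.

3

PUSH 38  38
PUSH -3  38 -3
ROT  — needs 3 operands, stack has 2 → underflow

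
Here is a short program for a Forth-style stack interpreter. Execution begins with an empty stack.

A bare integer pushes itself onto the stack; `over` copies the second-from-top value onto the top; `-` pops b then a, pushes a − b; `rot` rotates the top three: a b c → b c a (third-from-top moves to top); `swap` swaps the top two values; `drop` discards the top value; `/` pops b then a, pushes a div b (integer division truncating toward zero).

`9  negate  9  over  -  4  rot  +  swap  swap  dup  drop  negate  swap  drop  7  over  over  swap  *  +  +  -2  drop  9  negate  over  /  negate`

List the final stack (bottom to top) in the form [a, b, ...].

[47, 0]

9      -> [9]
negate -> [-9]
9      -> [-9, 9]
over   -> [-9, 9, -9]
-      -> [-9, 18]
4      -> [-9, 18, 4]
rot    -> [18, 4, -9]
+      -> [18, -5]
swap   -> [-5, 18]
swap   -> [18, -5]
dup    -> [18, -5, -5]
drop   -> [18, -5]
negate -> [18, 5]
swap   -> [5, 18]
drop   -> [5]
7      -> [5, 7]
over   -> [5, 7, 5]
over   -> [5, 7, 5, 7]
swap   -> [5, 7, 7, 5]
*      -> [5, 7, 35]
+      -> [5, 42]
+      -> [47]
-2     -> [47, -2]
drop   -> [47]
9      -> [47, 9]
negate -> [47, -9]
over   -> [47, -9, 47]
/      -> [47, 0]
negate -> [47, 0]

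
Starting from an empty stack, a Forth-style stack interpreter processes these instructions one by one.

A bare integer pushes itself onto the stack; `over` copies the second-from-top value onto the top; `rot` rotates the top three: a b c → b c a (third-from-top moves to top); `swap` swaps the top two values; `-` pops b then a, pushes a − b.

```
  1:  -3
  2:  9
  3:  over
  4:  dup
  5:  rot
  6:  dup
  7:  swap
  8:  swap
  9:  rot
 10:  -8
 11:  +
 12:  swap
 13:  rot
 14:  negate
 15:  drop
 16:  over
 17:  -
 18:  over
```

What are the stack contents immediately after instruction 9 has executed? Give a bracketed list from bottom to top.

[-3, -3, 9, 9, -3]

-3   : [-3]
9    : [-3, 9]
over : [-3, 9, -3]
dup  : [-3, 9, -3, -3]
rot  : [-3, -3, -3, 9]
dup  : [-3, -3, -3, 9, 9]
swap : [-3, -3, -3, 9, 9]
swap : [-3, -3, -3, 9, 9]
rot  : [-3, -3, 9, 9, -3]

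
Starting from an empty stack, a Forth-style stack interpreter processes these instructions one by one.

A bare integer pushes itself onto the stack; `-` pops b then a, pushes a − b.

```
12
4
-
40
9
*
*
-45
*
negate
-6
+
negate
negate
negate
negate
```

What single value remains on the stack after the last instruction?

129594

12      12
4       12 4
-       8
40      8 40
9       8 40 9
*       8 360
*       2880
-45     2880 -45
*       -129600
negate  129600
-6      129600 -6
+       129594
negate  -129594
negate  129594
negate  -129594
negate  129594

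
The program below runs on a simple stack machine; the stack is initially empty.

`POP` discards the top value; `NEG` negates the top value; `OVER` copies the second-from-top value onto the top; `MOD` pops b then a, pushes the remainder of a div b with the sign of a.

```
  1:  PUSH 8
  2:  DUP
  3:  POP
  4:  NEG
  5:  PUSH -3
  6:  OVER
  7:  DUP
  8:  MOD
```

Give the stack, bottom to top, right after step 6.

PUSH 8   [8]
DUP      [8, 8]
POP      [8]
NEG      [-8]
PUSH -3  [-8, -3]
OVER     [-8, -3, -8]

[-8, -3, -8]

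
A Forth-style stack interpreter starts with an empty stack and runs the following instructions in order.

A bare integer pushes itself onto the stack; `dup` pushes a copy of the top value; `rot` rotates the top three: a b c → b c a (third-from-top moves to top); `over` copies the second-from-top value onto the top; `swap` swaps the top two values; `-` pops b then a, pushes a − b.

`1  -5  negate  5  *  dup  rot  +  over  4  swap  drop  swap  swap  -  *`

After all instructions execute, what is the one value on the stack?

1      → 1
-5     → 1 -5
negate → 1 5
5      → 1 5 5
*      → 1 25
dup    → 1 25 25
rot    → 25 25 1
+      → 25 26
over   → 25 26 25
4      → 25 26 25 4
swap   → 25 26 4 25
drop   → 25 26 4
swap   → 25 4 26
swap   → 25 26 4
-      → 25 22
*      → 550

550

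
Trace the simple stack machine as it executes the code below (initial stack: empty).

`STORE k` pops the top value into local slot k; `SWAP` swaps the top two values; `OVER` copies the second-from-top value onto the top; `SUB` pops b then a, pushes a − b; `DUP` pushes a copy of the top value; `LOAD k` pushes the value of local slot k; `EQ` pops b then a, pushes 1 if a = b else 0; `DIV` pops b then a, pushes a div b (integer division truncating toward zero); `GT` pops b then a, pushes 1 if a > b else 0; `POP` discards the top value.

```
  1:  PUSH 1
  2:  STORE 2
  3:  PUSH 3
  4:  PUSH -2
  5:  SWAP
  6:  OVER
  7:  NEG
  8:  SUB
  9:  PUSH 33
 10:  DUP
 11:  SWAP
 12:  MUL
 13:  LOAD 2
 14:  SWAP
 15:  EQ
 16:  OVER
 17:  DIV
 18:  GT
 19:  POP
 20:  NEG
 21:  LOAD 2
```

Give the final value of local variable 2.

PUSH 1  -> [1]
STORE 2 -> []
PUSH 3  -> [3]
PUSH -2 -> [3, -2]
SWAP    -> [-2, 3]
OVER    -> [-2, 3, -2]
NEG     -> [-2, 3, 2]
SUB     -> [-2, 1]
PUSH 33 -> [-2, 1, 33]
DUP     -> [-2, 1, 33, 33]
SWAP    -> [-2, 1, 33, 33]
MUL     -> [-2, 1, 1089]
LOAD 2  -> [-2, 1, 1089, 1]
SWAP    -> [-2, 1, 1, 1089]
EQ      -> [-2, 1, 0]
OVER    -> [-2, 1, 0, 1]
DIV     -> [-2, 1, 0]
GT      -> [-2, 1]
POP     -> [-2]
NEG     -> [2]
LOAD 2  -> [2, 1]

1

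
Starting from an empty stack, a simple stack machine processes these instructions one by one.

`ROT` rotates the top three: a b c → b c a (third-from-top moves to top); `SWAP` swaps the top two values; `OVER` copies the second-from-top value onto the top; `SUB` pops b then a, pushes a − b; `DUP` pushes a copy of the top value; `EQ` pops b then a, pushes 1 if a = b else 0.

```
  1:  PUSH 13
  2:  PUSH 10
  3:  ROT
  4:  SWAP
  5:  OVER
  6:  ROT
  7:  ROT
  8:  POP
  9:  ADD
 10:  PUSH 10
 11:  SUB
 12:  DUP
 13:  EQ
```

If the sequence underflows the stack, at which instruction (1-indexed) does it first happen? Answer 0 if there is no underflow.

PUSH 13 : [13]
PUSH 10 : [13, 10]
ROT  — needs 3 operands, stack has 2 → underflow

3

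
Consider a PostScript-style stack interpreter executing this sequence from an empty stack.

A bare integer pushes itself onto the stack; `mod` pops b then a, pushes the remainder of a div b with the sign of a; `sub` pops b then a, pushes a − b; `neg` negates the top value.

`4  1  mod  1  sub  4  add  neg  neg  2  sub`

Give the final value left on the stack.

4   → 4
1   → 4 1
mod → 0
1   → 0 1
sub → -1
4   → -1 4
add → 3
neg → -3
neg → 3
2   → 3 2
sub → 1

1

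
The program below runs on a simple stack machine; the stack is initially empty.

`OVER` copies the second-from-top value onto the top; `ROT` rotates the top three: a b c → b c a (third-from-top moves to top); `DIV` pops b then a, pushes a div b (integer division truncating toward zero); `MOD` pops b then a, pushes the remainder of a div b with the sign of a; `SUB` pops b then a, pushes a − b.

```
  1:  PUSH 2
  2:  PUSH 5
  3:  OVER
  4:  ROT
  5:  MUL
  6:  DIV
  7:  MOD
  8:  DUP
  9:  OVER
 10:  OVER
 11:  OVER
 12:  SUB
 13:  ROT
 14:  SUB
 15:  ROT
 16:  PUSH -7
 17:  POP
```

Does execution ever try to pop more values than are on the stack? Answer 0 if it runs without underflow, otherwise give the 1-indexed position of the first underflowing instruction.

PUSH 2 : 2
PUSH 5 : 2 5
OVER   : 2 5 2
ROT    : 5 2 2
MUL    : 5 4
DIV    : 1
MOD  — needs 2 operands, stack has 1 → underflow

7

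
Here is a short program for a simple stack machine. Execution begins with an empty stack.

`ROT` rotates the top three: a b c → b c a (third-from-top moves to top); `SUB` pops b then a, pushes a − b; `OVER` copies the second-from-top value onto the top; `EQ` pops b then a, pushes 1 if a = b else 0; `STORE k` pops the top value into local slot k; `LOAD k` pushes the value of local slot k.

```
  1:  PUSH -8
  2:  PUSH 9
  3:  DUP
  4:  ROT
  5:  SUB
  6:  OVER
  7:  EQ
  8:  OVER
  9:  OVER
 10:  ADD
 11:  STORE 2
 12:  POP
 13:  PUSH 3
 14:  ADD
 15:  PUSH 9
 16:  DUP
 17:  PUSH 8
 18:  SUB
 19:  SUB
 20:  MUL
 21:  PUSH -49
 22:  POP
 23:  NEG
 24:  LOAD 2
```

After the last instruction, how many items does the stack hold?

2

PUSH -8  -> -8
PUSH 9   -> -8 9
DUP      -> -8 9 9
ROT      -> 9 9 -8
SUB      -> 9 17
OVER     -> 9 17 9
EQ       -> 9 0
OVER     -> 9 0 9
OVER     -> 9 0 9 0
ADD      -> 9 0 9
STORE 2  -> 9 0
POP      -> 9
PUSH 3   -> 9 3
ADD      -> 12
PUSH 9   -> 12 9
DUP      -> 12 9 9
PUSH 8   -> 12 9 9 8
SUB      -> 12 9 1
SUB      -> 12 8
MUL      -> 96
PUSH -49 -> 96 -49
POP      -> 96
NEG      -> -96
LOAD 2   -> -96 9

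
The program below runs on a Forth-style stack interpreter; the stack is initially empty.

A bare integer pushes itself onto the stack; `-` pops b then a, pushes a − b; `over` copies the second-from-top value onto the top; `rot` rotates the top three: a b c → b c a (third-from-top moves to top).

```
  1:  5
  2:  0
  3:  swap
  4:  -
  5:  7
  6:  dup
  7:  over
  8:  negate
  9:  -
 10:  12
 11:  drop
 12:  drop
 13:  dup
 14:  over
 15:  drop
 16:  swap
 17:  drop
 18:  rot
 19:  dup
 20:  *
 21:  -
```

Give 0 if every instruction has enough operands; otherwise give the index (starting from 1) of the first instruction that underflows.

5      → 5
0      → 5 0
swap   → 0 5
-      → -5
7      → -5 7
dup    → -5 7 7
over   → -5 7 7 7
negate → -5 7 7 -7
-      → -5 7 14
12     → -5 7 14 12
drop   → -5 7 14
drop   → -5 7
dup    → -5 7 7
over   → -5 7 7 7
drop   → -5 7 7
swap   → -5 7 7
drop   → -5 7
rot  — needs 3 operands, stack has 2 → underflow

18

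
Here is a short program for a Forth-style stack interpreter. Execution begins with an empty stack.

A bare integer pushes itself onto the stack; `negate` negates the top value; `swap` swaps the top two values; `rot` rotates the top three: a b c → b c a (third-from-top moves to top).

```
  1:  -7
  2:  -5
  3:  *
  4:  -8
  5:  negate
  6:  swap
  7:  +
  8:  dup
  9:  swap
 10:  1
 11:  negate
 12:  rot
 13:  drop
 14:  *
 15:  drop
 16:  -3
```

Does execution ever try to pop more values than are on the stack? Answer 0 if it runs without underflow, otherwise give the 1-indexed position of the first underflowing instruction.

-7      -7
-5      -7 -5
*       35
-8      35 -8
negate  35 8
swap    8 35
+       43
dup     43 43
swap    43 43
1       43 43 1
negate  43 43 -1
rot     43 -1 43
drop    43 -1
*       -43
drop    (empty)
-3      -3

0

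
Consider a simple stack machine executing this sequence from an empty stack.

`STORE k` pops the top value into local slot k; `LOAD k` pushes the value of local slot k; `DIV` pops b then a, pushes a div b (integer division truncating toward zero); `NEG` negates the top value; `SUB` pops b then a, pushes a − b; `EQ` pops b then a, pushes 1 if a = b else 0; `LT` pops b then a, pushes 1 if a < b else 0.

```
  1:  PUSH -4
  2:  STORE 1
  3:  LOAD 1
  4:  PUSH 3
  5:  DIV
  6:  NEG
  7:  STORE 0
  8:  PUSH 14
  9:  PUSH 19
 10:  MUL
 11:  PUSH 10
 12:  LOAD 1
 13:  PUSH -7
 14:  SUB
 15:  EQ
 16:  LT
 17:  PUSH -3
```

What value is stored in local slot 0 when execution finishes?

PUSH -4 → [-4]
STORE 1 → []
LOAD 1  → [-4]
PUSH 3  → [-4, 3]
DIV     → [-1]
NEG     → [1]
STORE 0 → []
PUSH 14 → [14]
PUSH 19 → [14, 19]
MUL     → [266]
PUSH 10 → [266, 10]
LOAD 1  → [266, 10, -4]
PUSH -7 → [266, 10, -4, -7]
SUB     → [266, 10, 3]
EQ      → [266, 0]
LT      → [0]
PUSH -3 → [0, -3]

1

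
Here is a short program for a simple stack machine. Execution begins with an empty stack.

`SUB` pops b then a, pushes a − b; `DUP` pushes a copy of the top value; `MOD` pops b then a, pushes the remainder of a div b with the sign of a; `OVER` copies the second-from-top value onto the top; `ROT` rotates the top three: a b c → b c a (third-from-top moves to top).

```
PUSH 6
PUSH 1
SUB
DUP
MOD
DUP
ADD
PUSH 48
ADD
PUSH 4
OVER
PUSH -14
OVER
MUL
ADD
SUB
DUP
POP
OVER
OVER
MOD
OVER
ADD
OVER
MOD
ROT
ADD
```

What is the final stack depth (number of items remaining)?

PUSH 6   : 6
PUSH 1   : 6 1
SUB      : 5
DUP      : 5 5
MOD      : 0
DUP      : 0 0
ADD      : 0
PUSH 48  : 0 48
ADD      : 48
PUSH 4   : 48 4
OVER     : 48 4 48
PUSH -14 : 48 4 48 -14
OVER     : 48 4 48 -14 48
MUL      : 48 4 48 -672
ADD      : 48 4 -624
SUB      : 48 628
DUP      : 48 628 628
POP      : 48 628
OVER     : 48 628 48
OVER     : 48 628 48 628
MOD      : 48 628 48
OVER     : 48 628 48 628
ADD      : 48 628 676
OVER     : 48 628 676 628
MOD      : 48 628 48
ROT      : 628 48 48
ADD      : 628 96

2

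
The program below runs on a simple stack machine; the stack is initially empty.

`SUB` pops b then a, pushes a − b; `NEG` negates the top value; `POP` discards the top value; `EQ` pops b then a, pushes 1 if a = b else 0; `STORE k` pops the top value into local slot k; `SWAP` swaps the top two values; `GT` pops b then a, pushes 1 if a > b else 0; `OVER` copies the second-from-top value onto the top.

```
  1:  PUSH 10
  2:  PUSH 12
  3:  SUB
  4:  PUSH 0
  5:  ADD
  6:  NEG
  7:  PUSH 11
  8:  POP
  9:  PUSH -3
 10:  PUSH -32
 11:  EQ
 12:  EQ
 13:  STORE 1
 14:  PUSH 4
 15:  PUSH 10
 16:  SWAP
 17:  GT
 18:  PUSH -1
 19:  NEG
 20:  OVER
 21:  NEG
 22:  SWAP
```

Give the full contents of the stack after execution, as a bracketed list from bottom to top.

PUSH 10   10
PUSH 12   10 12
SUB       -2
PUSH 0    -2 0
ADD       -2
NEG       2
PUSH 11   2 11
POP       2
PUSH -3   2 -3
PUSH -32  2 -3 -32
EQ        2 0
EQ        0
STORE 1   (empty)
PUSH 4    4
PUSH 10   4 10
SWAP      10 4
GT        1
PUSH -1   1 -1
NEG       1 1
OVER      1 1 1
NEG       1 1 -1
SWAP      1 -1 1

[1, -1, 1]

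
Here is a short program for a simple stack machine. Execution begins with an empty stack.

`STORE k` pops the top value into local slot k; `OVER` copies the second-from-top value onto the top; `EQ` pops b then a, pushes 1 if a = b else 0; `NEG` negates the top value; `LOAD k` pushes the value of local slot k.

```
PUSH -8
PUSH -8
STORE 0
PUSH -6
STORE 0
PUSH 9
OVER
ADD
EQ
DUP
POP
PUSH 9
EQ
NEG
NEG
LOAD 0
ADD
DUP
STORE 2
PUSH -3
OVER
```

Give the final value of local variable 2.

PUSH -8 → -8
PUSH -8 → -8 -8
STORE 0 → -8
PUSH -6 → -8 -6
STORE 0 → -8
PUSH 9  → -8 9
OVER    → -8 9 -8
ADD     → -8 1
EQ      → 0
DUP     → 0 0
POP     → 0
PUSH 9  → 0 9
EQ      → 0
NEG     → 0
NEG     → 0
LOAD 0  → 0 -6
ADD     → -6
DUP     → -6 -6
STORE 2 → -6
PUSH -3 → -6 -3
OVER    → -6 -3 -6

-6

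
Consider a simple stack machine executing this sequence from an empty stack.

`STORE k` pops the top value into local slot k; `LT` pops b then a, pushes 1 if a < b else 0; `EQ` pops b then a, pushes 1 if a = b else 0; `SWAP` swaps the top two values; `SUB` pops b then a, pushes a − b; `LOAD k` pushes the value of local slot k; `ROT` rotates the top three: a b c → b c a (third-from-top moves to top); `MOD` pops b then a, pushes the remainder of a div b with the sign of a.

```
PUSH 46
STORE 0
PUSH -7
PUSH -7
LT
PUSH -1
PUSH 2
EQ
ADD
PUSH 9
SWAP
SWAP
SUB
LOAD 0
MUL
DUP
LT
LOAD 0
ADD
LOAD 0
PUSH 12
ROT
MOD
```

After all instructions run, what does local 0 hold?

PUSH 46  [46]
STORE 0  []
PUSH -7  [-7]
PUSH -7  [-7, -7]
LT       [0]
PUSH -1  [0, -1]
PUSH 2   [0, -1, 2]
EQ       [0, 0]
ADD      [0]
PUSH 9   [0, 9]
SWAP     [9, 0]
SWAP     [0, 9]
SUB      [-9]
LOAD 0   [-9, 46]
MUL      [-414]
DUP      [-414, -414]
LT       [0]
LOAD 0   [0, 46]
ADD      [46]
LOAD 0   [46, 46]
PUSH 12  [46, 46, 12]
ROT      [46, 12, 46]
MOD      [46, 12]

46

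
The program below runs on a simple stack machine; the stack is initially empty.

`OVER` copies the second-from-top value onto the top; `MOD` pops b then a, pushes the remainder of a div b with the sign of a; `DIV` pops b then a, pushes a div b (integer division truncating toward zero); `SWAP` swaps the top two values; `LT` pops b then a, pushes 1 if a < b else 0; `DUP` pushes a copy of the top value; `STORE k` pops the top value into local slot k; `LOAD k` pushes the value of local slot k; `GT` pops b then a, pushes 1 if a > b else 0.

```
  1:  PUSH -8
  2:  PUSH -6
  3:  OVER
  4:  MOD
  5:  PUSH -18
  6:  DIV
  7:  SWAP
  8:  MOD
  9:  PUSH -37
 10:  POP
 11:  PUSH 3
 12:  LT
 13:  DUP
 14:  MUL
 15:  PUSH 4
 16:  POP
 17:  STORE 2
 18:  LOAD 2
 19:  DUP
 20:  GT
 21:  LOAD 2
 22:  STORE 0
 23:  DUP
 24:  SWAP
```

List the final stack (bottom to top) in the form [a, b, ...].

[0, 0]

PUSH -8  → -8
PUSH -6  → -8 -6
OVER     → -8 -6 -8
MOD      → -8 -6
PUSH -18 → -8 -6 -18
DIV      → -8 0
SWAP     → 0 -8
MOD      → 0
PUSH -37 → 0 -37
POP      → 0
PUSH 3   → 0 3
LT       → 1
DUP      → 1 1
MUL      → 1
PUSH 4   → 1 4
POP      → 1
STORE 2  → (empty)
LOAD 2   → 1
DUP      → 1 1
GT       → 0
LOAD 2   → 0 1
STORE 0  → 0
DUP      → 0 0
SWAP     → 0 0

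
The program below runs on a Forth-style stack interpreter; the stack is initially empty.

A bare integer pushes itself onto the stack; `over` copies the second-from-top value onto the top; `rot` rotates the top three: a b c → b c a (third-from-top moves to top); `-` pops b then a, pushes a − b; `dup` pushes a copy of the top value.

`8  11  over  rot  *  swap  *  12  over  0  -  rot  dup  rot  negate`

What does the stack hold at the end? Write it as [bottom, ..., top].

8      -> 8
11     -> 8 11
over   -> 8 11 8
rot    -> 11 8 8
*      -> 11 64
swap   -> 64 11
*      -> 704
12     -> 704 12
over   -> 704 12 704
0      -> 704 12 704 0
-      -> 704 12 704
rot    -> 12 704 704
dup    -> 12 704 704 704
rot    -> 12 704 704 704
negate -> 12 704 704 -704

[12, 704, 704, -704]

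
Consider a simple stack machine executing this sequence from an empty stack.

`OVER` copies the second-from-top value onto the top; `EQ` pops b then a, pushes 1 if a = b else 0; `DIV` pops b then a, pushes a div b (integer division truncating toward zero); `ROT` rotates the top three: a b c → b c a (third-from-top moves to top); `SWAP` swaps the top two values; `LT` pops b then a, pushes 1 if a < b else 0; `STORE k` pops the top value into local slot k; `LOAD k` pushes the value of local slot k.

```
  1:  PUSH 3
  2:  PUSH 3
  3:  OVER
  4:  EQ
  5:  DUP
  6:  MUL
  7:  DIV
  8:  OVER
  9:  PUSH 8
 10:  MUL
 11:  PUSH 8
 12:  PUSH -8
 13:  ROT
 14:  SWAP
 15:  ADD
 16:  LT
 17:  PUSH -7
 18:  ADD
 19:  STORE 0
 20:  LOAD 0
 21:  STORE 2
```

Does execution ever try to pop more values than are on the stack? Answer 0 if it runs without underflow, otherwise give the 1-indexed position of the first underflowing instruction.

8

PUSH 3 → [3]
PUSH 3 → [3, 3]
OVER   → [3, 3, 3]
EQ     → [3, 1]
DUP    → [3, 1, 1]
MUL    → [3, 1]
DIV    → [3]
OVER  — needs 2 operands, stack has 1 → underflow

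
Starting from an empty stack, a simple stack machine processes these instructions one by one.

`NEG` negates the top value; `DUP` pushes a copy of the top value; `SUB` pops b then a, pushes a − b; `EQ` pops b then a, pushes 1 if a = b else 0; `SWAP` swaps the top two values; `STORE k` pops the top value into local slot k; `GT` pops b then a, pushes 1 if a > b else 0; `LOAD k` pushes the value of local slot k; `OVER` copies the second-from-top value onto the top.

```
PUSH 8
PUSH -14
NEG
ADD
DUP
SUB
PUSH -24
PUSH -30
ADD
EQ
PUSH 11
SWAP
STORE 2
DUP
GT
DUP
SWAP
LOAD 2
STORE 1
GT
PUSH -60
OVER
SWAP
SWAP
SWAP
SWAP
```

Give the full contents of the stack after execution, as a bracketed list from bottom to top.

[0, -60, 0]

PUSH 8   -> 8
PUSH -14 -> 8 -14
NEG      -> 8 14
ADD      -> 22
DUP      -> 22 22
SUB      -> 0
PUSH -24 -> 0 -24
PUSH -30 -> 0 -24 -30
ADD      -> 0 -54
EQ       -> 0
PUSH 11  -> 0 11
SWAP     -> 11 0
STORE 2  -> 11
DUP      -> 11 11
GT       -> 0
DUP      -> 0 0
SWAP     -> 0 0
LOAD 2   -> 0 0 0
STORE 1  -> 0 0
GT       -> 0
PUSH -60 -> 0 -60
OVER     -> 0 -60 0
SWAP     -> 0 0 -60
SWAP     -> 0 -60 0
SWAP     -> 0 0 -60
SWAP     -> 0 -60 0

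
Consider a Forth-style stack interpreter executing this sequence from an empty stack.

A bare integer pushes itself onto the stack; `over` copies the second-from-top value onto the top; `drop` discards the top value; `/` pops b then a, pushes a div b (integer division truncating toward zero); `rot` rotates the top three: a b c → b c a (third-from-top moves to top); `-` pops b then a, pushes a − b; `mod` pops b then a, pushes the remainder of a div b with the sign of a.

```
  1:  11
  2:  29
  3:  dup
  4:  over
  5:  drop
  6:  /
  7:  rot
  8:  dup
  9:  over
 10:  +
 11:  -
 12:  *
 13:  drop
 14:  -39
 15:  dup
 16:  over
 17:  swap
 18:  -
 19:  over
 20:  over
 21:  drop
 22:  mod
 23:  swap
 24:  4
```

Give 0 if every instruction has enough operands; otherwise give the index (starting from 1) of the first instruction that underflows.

7

11   → 11
29   → 11 29
dup  → 11 29 29
over → 11 29 29 29
drop → 11 29 29
/    → 11 1
rot  — needs 3 operands, stack has 2 → underflow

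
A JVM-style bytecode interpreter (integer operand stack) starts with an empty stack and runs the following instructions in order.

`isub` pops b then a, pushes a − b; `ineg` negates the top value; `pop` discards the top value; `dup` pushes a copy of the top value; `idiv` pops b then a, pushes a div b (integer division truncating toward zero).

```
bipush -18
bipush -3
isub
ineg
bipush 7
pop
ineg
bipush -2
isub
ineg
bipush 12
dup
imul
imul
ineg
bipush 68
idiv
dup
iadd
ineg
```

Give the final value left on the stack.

bipush -18 : -18
bipush -3  : -18 -3
isub       : -15
ineg       : 15
bipush 7   : 15 7
pop        : 15
ineg       : -15
bipush -2  : -15 -2
isub       : -13
ineg       : 13
bipush 12  : 13 12
dup        : 13 12 12
imul       : 13 144
imul       : 1872
ineg       : -1872
bipush 68  : -1872 68
idiv       : -27
dup        : -27 -27
iadd       : -54
ineg       : 54

54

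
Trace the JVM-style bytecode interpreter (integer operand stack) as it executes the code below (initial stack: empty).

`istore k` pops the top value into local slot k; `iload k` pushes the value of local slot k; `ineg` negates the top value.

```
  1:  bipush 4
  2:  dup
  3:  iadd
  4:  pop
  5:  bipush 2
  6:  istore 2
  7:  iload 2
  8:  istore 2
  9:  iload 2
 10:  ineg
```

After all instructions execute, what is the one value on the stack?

-2

bipush 4  [4]
dup       [4, 4]
iadd      [8]
pop       []
bipush 2  [2]
istore 2  []
iload 2   [2]
istore 2  []
iload 2   [2]
ineg      [-2]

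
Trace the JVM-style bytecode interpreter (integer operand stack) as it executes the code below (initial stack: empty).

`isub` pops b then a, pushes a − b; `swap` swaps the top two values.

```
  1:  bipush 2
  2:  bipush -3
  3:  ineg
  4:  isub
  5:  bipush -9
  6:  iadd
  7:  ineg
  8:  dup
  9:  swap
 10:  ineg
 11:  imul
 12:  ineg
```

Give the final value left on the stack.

100

bipush 2   2
bipush -3  2 -3
ineg       2 3
isub       -1
bipush -9  -1 -9
iadd       -10
ineg       10
dup        10 10
swap       10 10
ineg       10 -10
imul       -100
ineg       100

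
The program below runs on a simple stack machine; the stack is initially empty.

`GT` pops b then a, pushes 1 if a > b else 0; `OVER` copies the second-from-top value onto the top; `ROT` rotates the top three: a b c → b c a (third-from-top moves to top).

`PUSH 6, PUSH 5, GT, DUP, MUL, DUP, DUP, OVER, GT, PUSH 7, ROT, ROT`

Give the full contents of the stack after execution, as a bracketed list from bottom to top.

PUSH 6 : 6
PUSH 5 : 6 5
GT     : 1
DUP    : 1 1
MUL    : 1
DUP    : 1 1
DUP    : 1 1 1
OVER   : 1 1 1 1
GT     : 1 1 0
PUSH 7 : 1 1 0 7
ROT    : 1 0 7 1
ROT    : 1 7 1 0

[1, 7, 1, 0]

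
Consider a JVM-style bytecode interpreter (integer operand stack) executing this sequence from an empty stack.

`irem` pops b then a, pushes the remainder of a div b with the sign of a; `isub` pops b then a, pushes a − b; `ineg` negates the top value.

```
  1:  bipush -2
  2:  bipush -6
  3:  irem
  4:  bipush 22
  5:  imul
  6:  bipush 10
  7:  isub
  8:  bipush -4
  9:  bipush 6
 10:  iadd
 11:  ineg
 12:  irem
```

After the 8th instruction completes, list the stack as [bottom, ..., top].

bipush -2 : -2
bipush -6 : -2 -6
irem      : -2
bipush 22 : -2 22
imul      : -44
bipush 10 : -44 10
isub      : -54
bipush -4 : -54 -4

[-54, -4]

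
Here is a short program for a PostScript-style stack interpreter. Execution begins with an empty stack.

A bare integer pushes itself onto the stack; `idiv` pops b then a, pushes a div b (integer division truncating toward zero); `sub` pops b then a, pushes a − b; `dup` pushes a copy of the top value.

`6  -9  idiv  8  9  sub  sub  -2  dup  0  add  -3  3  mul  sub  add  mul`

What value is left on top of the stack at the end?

5

6    : [6]
-9   : [6, -9]
idiv : [0]
8    : [0, 8]
9    : [0, 8, 9]
sub  : [0, -1]
sub  : [1]
-2   : [1, -2]
dup  : [1, -2, -2]
0    : [1, -2, -2, 0]
add  : [1, -2, -2]
-3   : [1, -2, -2, -3]
3    : [1, -2, -2, -3, 3]
mul  : [1, -2, -2, -9]
sub  : [1, -2, 7]
add  : [1, 5]
mul  : [5]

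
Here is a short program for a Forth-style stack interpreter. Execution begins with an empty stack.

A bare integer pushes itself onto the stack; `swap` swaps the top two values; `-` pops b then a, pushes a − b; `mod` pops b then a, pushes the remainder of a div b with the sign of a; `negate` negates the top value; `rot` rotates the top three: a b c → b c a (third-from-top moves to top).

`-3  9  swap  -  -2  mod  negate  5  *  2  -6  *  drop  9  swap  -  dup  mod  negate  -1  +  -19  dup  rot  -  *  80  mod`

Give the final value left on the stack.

22

-3      -3
9       -3 9
swap    9 -3
-       12
-2      12 -2
mod     0
negate  0
5       0 5
*       0
2       0 2
-6      0 2 -6
*       0 -12
drop    0
9       0 9
swap    9 0
-       9
dup     9 9
mod     0
negate  0
-1      0 -1
+       -1
-19     -1 -19
dup     -1 -19 -19
rot     -19 -19 -1
-       -19 -18
*       342
80      342 80
mod     22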